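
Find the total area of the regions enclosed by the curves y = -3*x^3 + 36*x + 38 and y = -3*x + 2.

1221/4

Set the curves equal: -3*x^3 + 36*x + 38 = -3*x + 2, so -3*x^3 + 39*x + 36 = 0, which factors as -3*(x - 4)*(x + 1)*(x + 3) = 0. The curves meet at x = -3, -1, 4.
On [-3, -1], y = -3*x + 2 is on top; that piece has area ∫[-3,-1] (-(-3*x^3 + 39*x + 36)) dx = 24.
On [-1, 4], y = -3*x^3 + 36*x + 38 is on top; that piece has area ∫[-1,4] (-3*x^3 + 39*x + 36) dx = 1125/4.
Total enclosed area = 24 + 1125/4 = 1221/4.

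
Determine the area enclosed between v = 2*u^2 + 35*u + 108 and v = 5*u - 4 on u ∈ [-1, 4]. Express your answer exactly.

On [-1, 4], (2*u^2 + 35*u + 108) - (5*u - 4) = 2*u^2 + 30*u + 112 is ≥ 0 throughout, so the area is a single integral of |2*u^2 + 30*u + 112|.
∫[-1,4] (2*u^2 + 30*u + 112) du = 2485/3.

2485/3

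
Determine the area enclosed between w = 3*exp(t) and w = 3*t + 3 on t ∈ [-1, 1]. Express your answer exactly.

-6 - 3*exp(-1) + 3*exp(1)

On [-1, 1], (3*exp(t)) - (3*t + 3) = -3*t + 3*exp(t) - 3 is ≥ 0 throughout, so the area is a single integral of |-3*t + 3*exp(t) - 3|.
∫[-1,1] (-3*t + 3*exp(t) - 3) dt = -6 - 3*exp(-1) + 3*exp(1).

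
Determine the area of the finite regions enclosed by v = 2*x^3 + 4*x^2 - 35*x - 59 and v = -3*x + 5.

Set the curves equal: 2*x^3 + 4*x^2 - 35*x - 59 = -3*x + 5, so 2*x^3 + 4*x^2 - 32*x - 64 = 0, which factors as 2*(x - 4)*(x + 2)*(x + 4) = 0. The curves meet at x = -4, -2, 4.
On [-4, -2], v = 2*x^3 + 4*x^2 - 35*x - 59 is on top; that piece has area ∫[-4,-2] (2*x^3 + 4*x^2 - 32*x - 64) dx = 56/3.
On [-2, 4], v = -3*x + 5 is on top; that piece has area ∫[-2,4] (-(2*x^3 + 4*x^2 - 32*x - 64)) dx = 360.
Total enclosed area = 56/3 + 360 = 1136/3.

1136/3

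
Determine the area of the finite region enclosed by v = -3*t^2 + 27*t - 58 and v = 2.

Set the curves equal: -3*t^2 + 27*t - 58 = 2, so -3*t^2 + 27*t - 60 = 0, which factors as -3*(t - 5)*(t - 4) = 0. The curves meet at t = 4, 5.
On [4, 5], v = -3*t^2 + 27*t - 58 is on top; that piece has area ∫[4,5] (-3*t^2 + 27*t - 60) dt = 1/2.

1/2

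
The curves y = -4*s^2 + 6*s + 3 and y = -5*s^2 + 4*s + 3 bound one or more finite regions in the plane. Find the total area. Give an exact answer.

Set the curves equal: -4*s^2 + 6*s + 3 = -5*s^2 + 4*s + 3, so s^2 + 2*s = 0, which factors as s*(s + 2) = 0. The curves meet at s = -2, 0.
On [-2, 0], y = -5*s^2 + 4*s + 3 is on top; that piece has area ∫[-2,0] (-(s^2 + 2*s)) ds = 4/3.

4/3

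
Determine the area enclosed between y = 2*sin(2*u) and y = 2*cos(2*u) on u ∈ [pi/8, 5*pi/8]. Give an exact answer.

On [pi/8, 5*pi/8], (2*sin(2*u)) - (2*cos(2*u)) = 2*sin(2*u) - 2*cos(2*u) is ≥ 0 throughout, so the area is a single integral of |2*sin(2*u) - 2*cos(2*u)|.
∫[pi/8,5*pi/8] (2*sin(2*u) - 2*cos(2*u)) du = 2*sqrt(2).

2*sqrt(2)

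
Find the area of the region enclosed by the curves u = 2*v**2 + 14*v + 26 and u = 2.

Both boundary curves give u as a function of v, so integrate with respect to v. Setting them equal: 2*v**2 + 14*v + 24 = 0, i.e. 2*(v + 3)*(v + 4) = 0, so they meet at v = -4, -3.
For v in [-4, -3], u = 2*v**2 + 14*v + 26 is on the left; area = ∫[-4,-3] (-(2*v**2 + 14*v + 24)) dv = 1/3.

1/3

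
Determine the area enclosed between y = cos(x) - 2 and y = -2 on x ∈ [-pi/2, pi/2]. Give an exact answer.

On [-pi/2, pi/2], (cos(x) - 2) - (-2) = cos(x) is ≥ 0 throughout, so the area is a single integral of |cos(x)|.
∫[-pi/2,pi/2] (cos(x)) dx = 2.

2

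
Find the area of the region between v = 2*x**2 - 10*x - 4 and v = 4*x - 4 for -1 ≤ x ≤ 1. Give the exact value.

14

The difference (2*x**2 - 10*x - 4) - (4*x - 4) = 2*x**2 - 14*x changes sign at x = 0 inside [-1, 1], so split the integral there.
∫[-1,0] (2*x**2 - 14*x) dx = 23/3.
∫[0,1] (2*x**2 - 14*x) dx = -19/3; the area of that piece is 19/3.
Total area = 23/3 + 19/3 = 14.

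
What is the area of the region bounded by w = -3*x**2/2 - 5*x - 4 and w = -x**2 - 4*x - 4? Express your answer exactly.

2/3

Set the curves equal: -3*x**2/2 - 5*x - 4 = -x**2 - 4*x - 4, so -x**2/2 - x = 0, which factors as -x*(x + 2)/2 = 0. The curves meet at x = -2, 0.
On [-2, 0], w = -3*x**2/2 - 5*x - 4 is on top; that piece has area ∫[-2,0] (-x**2/2 - x) dx = 2/3.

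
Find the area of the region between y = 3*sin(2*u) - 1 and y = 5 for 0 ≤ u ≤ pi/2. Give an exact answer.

-3 + 3*pi

On [0, pi/2], (3*sin(2*u) - 1) - (5) = 3*sin(2*u) - 6 is ≤ 0 throughout, so the area is a single integral of |3*sin(2*u) - 6|.
∫[0,pi/2] (3*sin(2*u) - 6) du = 3 - 3*pi; the area of that piece is -3 + 3*pi.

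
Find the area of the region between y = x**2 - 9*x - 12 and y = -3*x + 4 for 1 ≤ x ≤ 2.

On [1, 2], (x**2 - 9*x - 12) - (-3*x + 4) = x**2 - 6*x - 16 is ≤ 0 throughout, so the area is a single integral of |x**2 - 6*x - 16|.
∫[1,2] (x**2 - 6*x - 16) dx = -68/3; the area of that piece is 68/3.

68/3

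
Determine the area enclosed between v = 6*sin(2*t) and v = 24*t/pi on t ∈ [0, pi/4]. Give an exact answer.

3 - 3*pi/4

On [0, pi/4], (6*sin(2*t)) - (24*t/pi) = -24*t/pi + 6*sin(2*t) is ≥ 0 throughout, so the area is a single integral of |-24*t/pi + 6*sin(2*t)|.
∫[0,pi/4] (-24*t/pi + 6*sin(2*t)) dt = 3 - 3*pi/4.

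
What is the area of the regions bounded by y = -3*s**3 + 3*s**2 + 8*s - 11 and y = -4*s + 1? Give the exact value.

71/2

Set the curves equal: -3*s**3 + 3*s**2 + 8*s - 11 = -4*s + 1, so -3*s**3 + 3*s**2 + 12*s - 12 = 0, which factors as -3*(s - 2)*(s - 1)*(s + 2) = 0. The curves meet at s = -2, 1, 2.
On [-2, 1], y = -4*s + 1 is on top; that piece has area ∫[-2,1] (-(-3*s**3 + 3*s**2 + 12*s - 12)) ds = 135/4.
On [1, 2], y = -3*s**3 + 3*s**2 + 8*s - 11 is on top; that piece has area ∫[1,2] (-3*s**3 + 3*s**2 + 12*s - 12) ds = 7/4.
Total enclosed area = 135/4 + 7/4 = 71/2.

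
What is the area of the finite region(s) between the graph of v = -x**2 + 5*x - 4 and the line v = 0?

The curve meets the x-axis where -x**2 + 5*x - 4 = 0, i.e. -(x - 4)*(x - 1) = 0, at x = 1, 4.
On [1, 4] the curve lies above the axis; ∫[1,4] (-x**2 + 5*x - 4) dx = 9/2, giving area 9/2.

9/2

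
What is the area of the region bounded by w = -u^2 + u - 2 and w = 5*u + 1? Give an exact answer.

Set the curves equal: -u^2 + u - 2 = 5*u + 1, so -u^2 - 4*u - 3 = 0, which factors as -(u + 1)*(u + 3) = 0. The curves meet at u = -3, -1.
On [-3, -1], w = -u^2 + u - 2 is on top; that piece has area ∫[-3,-1] (-u^2 - 4*u - 3) du = 4/3.

4/3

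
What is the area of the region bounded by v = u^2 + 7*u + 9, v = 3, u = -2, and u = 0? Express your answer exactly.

The difference (u^2 + 7*u + 9) - (3) = u^2 + 7*u + 6 changes sign at u = -1 inside [-2, 0], so split the integral there.
∫[-2,-1] (u^2 + 7*u + 6) du = -13/6; the area of that piece is 13/6.
∫[-1,0] (u^2 + 7*u + 6) du = 17/6.
Total area = 13/6 + 17/6 = 5.

5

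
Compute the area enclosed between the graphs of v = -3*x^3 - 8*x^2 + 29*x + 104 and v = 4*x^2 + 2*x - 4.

Set the curves equal: -3*x^3 - 8*x^2 + 29*x + 104 = 4*x^2 + 2*x - 4, so -3*x^3 - 12*x^2 + 27*x + 108 = 0, which factors as -3*(x - 3)*(x + 3)*(x + 4) = 0. The curves meet at x = -4, -3, 3.
On [-4, -3], v = 4*x^2 + 2*x - 4 is on top; that piece has area ∫[-4,-3] (-(-3*x^3 - 12*x^2 + 27*x + 108)) dx = 13/4.
On [-3, 3], v = -3*x^3 - 8*x^2 + 29*x + 104 is on top; that piece has area ∫[-3,3] (-3*x^3 - 12*x^2 + 27*x + 108) dx = 432.
Total enclosed area = 13/4 + 432 = 1741/4.

1741/4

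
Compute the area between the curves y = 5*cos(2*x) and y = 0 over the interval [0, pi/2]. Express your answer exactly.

5

The difference (5*cos(2*x)) - (0) = 5*cos(2*x) changes sign at x = pi/4 inside [0, pi/2], so split the integral there.
∫[0,pi/4] (5*cos(2*x)) dx = 5/2.
∫[pi/4,pi/2] (5*cos(2*x)) dx = -5/2; the area of that piece is 5/2.
Total area = 5/2 + 5/2 = 5.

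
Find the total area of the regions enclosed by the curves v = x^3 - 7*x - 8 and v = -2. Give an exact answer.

131/4

Set the curves equal: x^3 - 7*x - 8 = -2, so x^3 - 7*x - 6 = 0, which factors as (x - 3)*(x + 1)*(x + 2) = 0. The curves meet at x = -2, -1, 3.
On [-2, -1], v = x^3 - 7*x - 8 is on top; that piece has area ∫[-2,-1] (x^3 - 7*x - 6) dx = 3/4.
On [-1, 3], v = -2 is on top; that piece has area ∫[-1,3] (-(x^3 - 7*x - 6)) dx = 32.
Total enclosed area = 3/4 + 32 = 131/4.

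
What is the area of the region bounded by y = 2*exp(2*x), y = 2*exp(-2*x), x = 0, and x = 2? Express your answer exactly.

On [0, 2], (2*exp(2*x)) - (2*exp(-2*x)) = 2*exp(2*x) - 2*exp(-2*x) is ≥ 0 throughout, so the area is a single integral of |2*exp(2*x) - 2*exp(-2*x)|.
∫[0,2] (2*exp(2*x) - 2*exp(-2*x)) dx = -2 + exp(-4) + exp(4).

-2 + exp(-4) + exp(4)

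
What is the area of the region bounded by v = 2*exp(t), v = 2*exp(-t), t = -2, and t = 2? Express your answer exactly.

-8 + 4*exp(-2) + 4*exp(2)

The difference (2*exp(t)) - (2*exp(-t)) = 2*exp(t) - 2*exp(-t) changes sign at t = 0 inside [-2, 2], so split the integral there.
∫[-2,0] (2*exp(t) - 2*exp(-t)) dt = -2*exp(2) - 2*exp(-2) + 4; the area of that piece is -4 + 2*exp(-2) + 2*exp(2).
∫[0,2] (2*exp(t) - 2*exp(-t)) dt = -4 + 2*exp(-2) + 2*exp(2).
Total area = (-4 + 2*exp(-2) + 2*exp(2)) + (-4 + 2*exp(-2) + 2*exp(2)) = -8 + 4*exp(-2) + 4*exp(2).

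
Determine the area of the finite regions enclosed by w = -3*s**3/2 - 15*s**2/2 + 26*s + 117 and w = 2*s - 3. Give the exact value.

5137/8

Set the curves equal: -3*s**3/2 - 15*s**2/2 + 26*s + 117 = 2*s - 3, so -3*s**3/2 - 15*s**2/2 + 24*s + 120 = 0, which factors as -3*(s - 4)*(s + 4)*(s + 5)/2 = 0. The curves meet at s = -5, -4, 4.
On [-5, -4], w = 2*s - 3 is on top; that piece has area ∫[-5,-4] (-(-3*s**3/2 - 15*s**2/2 + 24*s + 120)) ds = 17/8.
On [-4, 4], w = -3*s**3/2 - 15*s**2/2 + 26*s + 117 is on top; that piece has area ∫[-4,4] (-3*s**3/2 - 15*s**2/2 + 24*s + 120) ds = 640.
Total enclosed area = 17/8 + 640 = 5137/8.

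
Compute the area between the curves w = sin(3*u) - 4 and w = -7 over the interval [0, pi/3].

On [0, pi/3], (sin(3*u) - 4) - (-7) = sin(3*u) + 3 is ≥ 0 throughout, so the area is a single integral of |sin(3*u) + 3|.
∫[0,pi/3] (sin(3*u) + 3) du = 2/3 + pi.

2/3 + pi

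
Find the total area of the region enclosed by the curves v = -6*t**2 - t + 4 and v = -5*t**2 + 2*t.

Set the curves equal: -6*t**2 - t + 4 = -5*t**2 + 2*t, so -t**2 - 3*t + 4 = 0, which factors as -(t - 1)*(t + 4) = 0. The curves meet at t = -4, 1.
On [-4, 1], v = -6*t**2 - t + 4 is on top; that piece has area ∫[-4,1] (-t**2 - 3*t + 4) dt = 125/6.

125/6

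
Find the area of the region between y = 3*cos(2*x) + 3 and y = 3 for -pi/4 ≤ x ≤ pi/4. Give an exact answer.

3

On [-pi/4, pi/4], (3*cos(2*x) + 3) - (3) = 3*cos(2*x) is ≥ 0 throughout, so the area is a single integral of |3*cos(2*x)|.
∫[-pi/4,pi/4] (3*cos(2*x)) dx = 3.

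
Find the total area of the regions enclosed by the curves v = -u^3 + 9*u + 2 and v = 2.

Set the curves equal: -u^3 + 9*u + 2 = 2, so -u^3 + 9*u = 0, which factors as -u*(u - 3)*(u + 3) = 0. The curves meet at u = -3, 0, 3.
On [-3, 0], v = 2 is on top; that piece has area ∫[-3,0] (-(-u^3 + 9*u)) du = 81/4.
On [0, 3], v = -u^3 + 9*u + 2 is on top; that piece has area ∫[0,3] (-u^3 + 9*u) du = 81/4.
Total enclosed area = 81/4 + 81/4 = 81/2.

81/2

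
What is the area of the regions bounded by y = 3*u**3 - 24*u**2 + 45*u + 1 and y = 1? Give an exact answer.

Set the curves equal: 3*u**3 - 24*u**2 + 45*u + 1 = 1, so 3*u**3 - 24*u**2 + 45*u = 0, which factors as 3*u*(u - 5)*(u - 3) = 0. The curves meet at u = 0, 3, 5.
On [0, 3], y = 3*u**3 - 24*u**2 + 45*u + 1 is on top; that piece has area ∫[0,3] (3*u**3 - 24*u**2 + 45*u) du = 189/4.
On [3, 5], y = 1 is on top; that piece has area ∫[3,5] (-(3*u**3 - 24*u**2 + 45*u)) du = 16.
Total enclosed area = 189/4 + 16 = 253/4.

253/4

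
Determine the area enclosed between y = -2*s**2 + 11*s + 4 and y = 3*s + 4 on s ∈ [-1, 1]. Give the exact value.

The difference (-2*s**2 + 11*s + 4) - (3*s + 4) = -2*s**2 + 8*s changes sign at s = 0 inside [-1, 1], so split the integral there.
∫[-1,0] (-2*s**2 + 8*s) ds = -14/3; the area of that piece is 14/3.
∫[0,1] (-2*s**2 + 8*s) ds = 10/3.
Total area = 14/3 + 10/3 = 8.

8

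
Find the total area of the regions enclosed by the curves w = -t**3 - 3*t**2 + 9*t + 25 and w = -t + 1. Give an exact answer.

Set the curves equal: -t**3 - 3*t**2 + 9*t + 25 = -t + 1, so -t**3 - 3*t**2 + 10*t + 24 = 0, which factors as -(t - 3)*(t + 2)*(t + 4) = 0. The curves meet at t = -4, -2, 3.
On [-4, -2], w = -t + 1 is on top; that piece has area ∫[-4,-2] (-(-t**3 - 3*t**2 + 10*t + 24)) dt = 8.
On [-2, 3], w = -t**3 - 3*t**2 + 9*t + 25 is on top; that piece has area ∫[-2,3] (-t**3 - 3*t**2 + 10*t + 24) dt = 375/4.
Total enclosed area = 8 + 375/4 = 407/4.

407/4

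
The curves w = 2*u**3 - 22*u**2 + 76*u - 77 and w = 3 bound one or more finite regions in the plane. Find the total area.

37/6

Set the curves equal: 2*u**3 - 22*u**2 + 76*u - 77 = 3, so 2*u**3 - 22*u**2 + 76*u - 80 = 0, which factors as 2*(u - 5)*(u - 4)*(u - 2) = 0. The curves meet at u = 2, 4, 5.
On [2, 4], w = 2*u**3 - 22*u**2 + 76*u - 77 is on top; that piece has area ∫[2,4] (2*u**3 - 22*u**2 + 76*u - 80) du = 16/3.
On [4, 5], w = 3 is on top; that piece has area ∫[4,5] (-(2*u**3 - 22*u**2 + 76*u - 80)) du = 5/6.
Total enclosed area = 16/3 + 5/6 = 37/6.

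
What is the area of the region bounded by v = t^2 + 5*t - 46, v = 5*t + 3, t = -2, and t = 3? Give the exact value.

700/3

On [-2, 3], (t^2 + 5*t - 46) - (5*t + 3) = t^2 - 49 is ≤ 0 throughout, so the area is a single integral of |t^2 - 49|.
∫[-2,3] (t^2 - 49) dt = -700/3; the area of that piece is 700/3.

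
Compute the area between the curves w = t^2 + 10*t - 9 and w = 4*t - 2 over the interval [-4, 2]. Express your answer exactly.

188/3

The difference (t^2 + 10*t - 9) - (4*t - 2) = t^2 + 6*t - 7 changes sign at t = 1 inside [-4, 2], so split the integral there.
∫[-4,1] (t^2 + 6*t - 7) dt = -175/3; the area of that piece is 175/3.
∫[1,2] (t^2 + 6*t - 7) dt = 13/3.
Total area = 175/3 + 13/3 = 188/3.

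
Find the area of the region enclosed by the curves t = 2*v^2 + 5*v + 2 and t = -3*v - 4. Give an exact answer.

8/3

Both boundary curves give t as a function of v, so integrate with respect to v. Setting them equal: 2*v^2 + 8*v + 6 = 0, i.e. 2*(v + 1)*(v + 3) = 0, so they meet at v = -3, -1.
For v in [-3, -1], t = 2*v^2 + 5*v + 2 is on the left; area = ∫[-3,-1] (-(2*v^2 + 8*v + 6)) dv = 8/3.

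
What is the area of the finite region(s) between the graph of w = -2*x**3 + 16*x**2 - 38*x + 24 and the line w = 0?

The curve meets the x-axis where -2*x**3 + 16*x**2 - 38*x + 24 = 0, i.e. -2*(x - 4)*(x - 3)*(x - 1) = 0, at x = 1, 3, 4.
On [1, 3] the curve lies below the axis; ∫[1,3] (-2*x**3 + 16*x**2 - 38*x + 24) dx = -16/3, giving area 16/3.
On [3, 4] the curve lies above the axis; ∫[3,4] (-2*x**3 + 16*x**2 - 38*x + 24) dx = 5/6, giving area 5/6.
Total area = 16/3 + 5/6 = 37/6.

37/6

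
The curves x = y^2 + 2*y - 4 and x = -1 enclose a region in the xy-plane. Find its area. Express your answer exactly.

32/3

Both boundary curves give x as a function of y, so integrate with respect to y. Setting them equal: y^2 + 2*y - 3 = 0, i.e. (y - 1)*(y + 3) = 0, so they meet at y = -3, 1.
For y in [-3, 1], x = y^2 + 2*y - 4 is on the left; area = ∫[-3,1] (-(y^2 + 2*y - 3)) dy = 32/3.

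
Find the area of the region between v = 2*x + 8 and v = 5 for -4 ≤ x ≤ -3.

On [-4, -3], (2*x + 8) - (5) = 2*x + 3 is ≤ 0 throughout, so the area is a single integral of |2*x + 3|.
∫[-4,-3] (2*x + 3) dx = -4; the area of that piece is 4.

4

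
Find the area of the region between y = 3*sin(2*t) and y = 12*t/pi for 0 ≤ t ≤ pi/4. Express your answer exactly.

3/2 - 3*pi/8

On [0, pi/4], (3*sin(2*t)) - (12*t/pi) = -12*t/pi + 3*sin(2*t) is ≥ 0 throughout, so the area is a single integral of |-12*t/pi + 3*sin(2*t)|.
∫[0,pi/4] (-12*t/pi + 3*sin(2*t)) dt = 3/2 - 3*pi/8.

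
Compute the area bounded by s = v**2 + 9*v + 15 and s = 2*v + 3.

Both boundary curves give s as a function of v, so integrate with respect to v. Setting them equal: v**2 + 7*v + 12 = 0, i.e. (v + 3)*(v + 4) = 0, so they meet at v = -4, -3.
For v in [-4, -3], s = v**2 + 9*v + 15 is on the left; area = ∫[-4,-3] (-(v**2 + 7*v + 12)) dv = 1/6.

1/6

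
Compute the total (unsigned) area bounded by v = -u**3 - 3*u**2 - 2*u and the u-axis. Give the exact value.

1/2

The curve meets the u-axis where -u**3 - 3*u**2 - 2*u = 0, i.e. -u*(u + 1)*(u + 2) = 0, at u = -2, -1, 0.
On [-2, -1] the curve lies below the axis; ∫[-2,-1] (-u**3 - 3*u**2 - 2*u) du = -1/4, giving area 1/4.
On [-1, 0] the curve lies above the axis; ∫[-1,0] (-u**3 - 3*u**2 - 2*u) du = 1/4, giving area 1/4.
Total area = 1/4 + 1/4 = 1/2.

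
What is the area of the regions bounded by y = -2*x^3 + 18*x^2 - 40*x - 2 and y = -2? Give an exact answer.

Set the curves equal: -2*x^3 + 18*x^2 - 40*x - 2 = -2, so -2*x^3 + 18*x^2 - 40*x = 0, which factors as -2*x*(x - 5)*(x - 4) = 0. The curves meet at x = 0, 4, 5.
On [0, 4], y = -2 is on top; that piece has area ∫[0,4] (-(-2*x^3 + 18*x^2 - 40*x)) dx = 64.
On [4, 5], y = -2*x^3 + 18*x^2 - 40*x - 2 is on top; that piece has area ∫[4,5] (-2*x^3 + 18*x^2 - 40*x) dx = 3/2.
Total enclosed area = 64 + 3/2 = 131/2.

131/2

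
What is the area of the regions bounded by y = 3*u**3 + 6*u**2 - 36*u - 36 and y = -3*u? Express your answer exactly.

Set the curves equal: 3*u**3 + 6*u**2 - 36*u - 36 = -3*u, so 3*u**3 + 6*u**2 - 33*u - 36 = 0, which factors as 3*(u - 3)*(u + 1)*(u + 4) = 0. The curves meet at u = -4, -1, 3.
On [-4, -1], y = 3*u**3 + 6*u**2 - 36*u - 36 is on top; that piece has area ∫[-4,-1] (3*u**3 + 6*u**2 - 33*u - 36) du = 297/4.
On [-1, 3], y = -3*u is on top; that piece has area ∫[-1,3] (-(3*u**3 + 6*u**2 - 33*u - 36)) du = 160.
Total enclosed area = 297/4 + 160 = 937/4.

937/4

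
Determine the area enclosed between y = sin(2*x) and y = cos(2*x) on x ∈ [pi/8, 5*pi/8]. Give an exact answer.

sqrt(2)

On [pi/8, 5*pi/8], (sin(2*x)) - (cos(2*x)) = sin(2*x) - cos(2*x) is ≥ 0 throughout, so the area is a single integral of |sin(2*x) - cos(2*x)|.
∫[pi/8,5*pi/8] (sin(2*x) - cos(2*x)) dx = sqrt(2).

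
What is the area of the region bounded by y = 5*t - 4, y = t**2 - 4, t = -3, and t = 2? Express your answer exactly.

The difference (5*t - 4) - (t**2 - 4) = -t**2 + 5*t changes sign at t = 0 inside [-3, 2], so split the integral there.
∫[-3,0] (-t**2 + 5*t) dt = -63/2; the area of that piece is 63/2.
∫[0,2] (-t**2 + 5*t) dt = 22/3.
Total area = 63/2 + 22/3 = 233/6.

233/6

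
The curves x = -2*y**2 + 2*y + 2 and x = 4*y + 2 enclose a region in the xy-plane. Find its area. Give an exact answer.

1/3

Both boundary curves give x as a function of y, so integrate with respect to y. Setting them equal: -2*y**2 - 2*y = 0, i.e. -2*y*(y + 1) = 0, so they meet at y = -1, 0.
For y in [-1, 0], x = -2*y**2 + 2*y + 2 is on the right; area = ∫[-1,0] (-2*y**2 - 2*y) dy = 1/3.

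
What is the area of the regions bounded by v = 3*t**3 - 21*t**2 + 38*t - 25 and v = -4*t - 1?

Set the curves equal: 3*t**3 - 21*t**2 + 38*t - 25 = -4*t - 1, so 3*t**3 - 21*t**2 + 42*t - 24 = 0, which factors as 3*(t - 4)*(t - 2)*(t - 1) = 0. The curves meet at t = 1, 2, 4.
On [1, 2], v = 3*t**3 - 21*t**2 + 38*t - 25 is on top; that piece has area ∫[1,2] (3*t**3 - 21*t**2 + 42*t - 24) dt = 5/4.
On [2, 4], v = -4*t - 1 is on top; that piece has area ∫[2,4] (-(3*t**3 - 21*t**2 + 42*t - 24)) dt = 8.
Total enclosed area = 5/4 + 8 = 37/4.

37/4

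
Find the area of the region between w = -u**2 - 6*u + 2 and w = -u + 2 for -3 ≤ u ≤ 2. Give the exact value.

The difference (-u**2 - 6*u + 2) - (-u + 2) = -u**2 - 5*u changes sign at u = 0 inside [-3, 2], so split the integral there.
∫[-3,0] (-u**2 - 5*u) du = 27/2.
∫[0,2] (-u**2 - 5*u) du = -38/3; the area of that piece is 38/3.
Total area = 27/2 + 38/3 = 157/6.

157/6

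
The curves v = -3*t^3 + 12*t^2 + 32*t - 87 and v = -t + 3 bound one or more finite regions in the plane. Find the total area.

Set the curves equal: -3*t^3 + 12*t^2 + 32*t - 87 = -t + 3, so -3*t^3 + 12*t^2 + 33*t - 90 = 0, which factors as -3*(t - 5)*(t - 2)*(t + 3) = 0. The curves meet at t = -3, 2, 5.
On [-3, 2], v = -t + 3 is on top; that piece has area ∫[-3,2] (-(-3*t^3 + 12*t^2 + 33*t - 90)) dt = 1375/4.
On [2, 5], v = -3*t^3 + 12*t^2 + 32*t - 87 is on top; that piece has area ∫[2,5] (-3*t^3 + 12*t^2 + 33*t - 90) dt = 351/4.
Total enclosed area = 1375/4 + 351/4 = 863/2.

863/2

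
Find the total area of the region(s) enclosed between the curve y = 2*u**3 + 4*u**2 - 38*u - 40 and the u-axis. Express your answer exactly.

2521/6

The curve meets the u-axis where 2*u**3 + 4*u**2 - 38*u - 40 = 0, i.e. 2*(u - 4)*(u + 1)*(u + 5) = 0, at u = -5, -1, 4.
On [-5, -1] the curve lies above the axis; ∫[-5,-1] (2*u**3 + 4*u**2 - 38*u - 40) du = 448/3, giving area 448/3.
On [-1, 4] the curve lies below the axis; ∫[-1,4] (2*u**3 + 4*u**2 - 38*u - 40) du = -1625/6, giving area 1625/6.
Total area = 448/3 + 1625/6 = 2521/6.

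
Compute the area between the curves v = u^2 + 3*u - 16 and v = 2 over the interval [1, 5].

The difference (u^2 + 3*u - 16) - (2) = u^2 + 3*u - 18 changes sign at u = 3 inside [1, 5], so split the integral there.
∫[1,3] (u^2 + 3*u - 18) du = -46/3; the area of that piece is 46/3.
∫[3,5] (u^2 + 3*u - 18) du = 62/3.
Total area = 46/3 + 62/3 = 36.

36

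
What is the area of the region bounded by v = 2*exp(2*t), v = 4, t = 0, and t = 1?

The difference (2*exp(2*t)) - (4) = 2*exp(2*t) - 4 changes sign at t = log(2)/2 inside [0, 1], so split the integral there.
∫[0,log(2)/2] (2*exp(2*t) - 4) dt = 1 - log(4); the area of that piece is -1 + log(4).
∫[log(2)/2,1] (2*exp(2*t) - 4) dt = -6 + 2*log(2) + exp(2).
Total area = (-1 + log(4)) + (-6 + 2*log(2) + exp(2)) = -7 + 4*log(2) + exp(2).

-7 + 4*log(2) + exp(2)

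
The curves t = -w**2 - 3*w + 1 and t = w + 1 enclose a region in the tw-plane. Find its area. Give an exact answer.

Both boundary curves give t as a function of w, so integrate with respect to w. Setting them equal: -w**2 - 4*w = 0, i.e. -w*(w + 4) = 0, so they meet at w = -4, 0.
For w in [-4, 0], t = -w**2 - 3*w + 1 is on the right; area = ∫[-4,0] (-w**2 - 4*w) dw = 32/3.

32/3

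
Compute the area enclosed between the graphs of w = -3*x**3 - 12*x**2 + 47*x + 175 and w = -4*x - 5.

Set the curves equal: -3*x**3 - 12*x**2 + 47*x + 175 = -4*x - 5, so -3*x**3 - 12*x**2 + 51*x + 180 = 0, which factors as -3*(x - 4)*(x + 3)*(x + 5) = 0. The curves meet at x = -5, -3, 4.
On [-5, -3], w = -4*x - 5 is on top; that piece has area ∫[-5,-3] (-(-3*x**3 - 12*x**2 + 51*x + 180)) dx = 32.
On [-3, 4], w = -3*x**3 - 12*x**2 + 47*x + 175 is on top; that piece has area ∫[-3,4] (-3*x**3 - 12*x**2 + 51*x + 180) dx = 3773/4.
Total enclosed area = 32 + 3773/4 = 3901/4.

3901/4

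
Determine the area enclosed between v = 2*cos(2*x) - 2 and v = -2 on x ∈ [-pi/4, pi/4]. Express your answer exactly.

2

On [-pi/4, pi/4], (2*cos(2*x) - 2) - (-2) = 2*cos(2*x) is ≥ 0 throughout, so the area is a single integral of |2*cos(2*x)|.
∫[-pi/4,pi/4] (2*cos(2*x)) dx = 2.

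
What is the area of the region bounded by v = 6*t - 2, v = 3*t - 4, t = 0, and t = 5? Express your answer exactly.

95/2

On [0, 5], (6*t - 2) - (3*t - 4) = 3*t + 2 is ≥ 0 throughout, so the area is a single integral of |3*t + 2|.
∫[0,5] (3*t + 2) dt = 95/2.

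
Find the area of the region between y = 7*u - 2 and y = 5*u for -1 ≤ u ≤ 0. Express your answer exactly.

On [-1, 0], (7*u - 2) - (5*u) = 2*u - 2 is ≤ 0 throughout, so the area is a single integral of |2*u - 2|.
∫[-1,0] (2*u - 2) du = -3; the area of that piece is 3.

3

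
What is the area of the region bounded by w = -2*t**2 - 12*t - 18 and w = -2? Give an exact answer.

8/3

Set the curves equal: -2*t**2 - 12*t - 18 = -2, so -2*t**2 - 12*t - 16 = 0, which factors as -2*(t + 2)*(t + 4) = 0. The curves meet at t = -4, -2.
On [-4, -2], w = -2*t**2 - 12*t - 18 is on top; that piece has area ∫[-4,-2] (-2*t**2 - 12*t - 16) dt = 8/3.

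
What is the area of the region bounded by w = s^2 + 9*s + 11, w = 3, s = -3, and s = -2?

49/6

On [-3, -2], (s^2 + 9*s + 11) - (3) = s^2 + 9*s + 8 is ≤ 0 throughout, so the area is a single integral of |s^2 + 9*s + 8|.
∫[-3,-2] (s^2 + 9*s + 8) ds = -49/6; the area of that piece is 49/6.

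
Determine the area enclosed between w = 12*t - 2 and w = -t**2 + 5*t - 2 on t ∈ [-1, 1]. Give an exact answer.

The difference (12*t - 2) - (-t**2 + 5*t - 2) = t**2 + 7*t changes sign at t = 0 inside [-1, 1], so split the integral there.
∫[-1,0] (t**2 + 7*t) dt = -19/6; the area of that piece is 19/6.
∫[0,1] (t**2 + 7*t) dt = 23/6.
Total area = 19/6 + 23/6 = 7.

7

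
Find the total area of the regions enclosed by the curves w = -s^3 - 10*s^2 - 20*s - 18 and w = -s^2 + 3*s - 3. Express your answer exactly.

8

Set the curves equal: -s^3 - 10*s^2 - 20*s - 18 = -s^2 + 3*s - 3, so -s^3 - 9*s^2 - 23*s - 15 = 0, which factors as -(s + 1)*(s + 3)*(s + 5) = 0. The curves meet at s = -5, -3, -1.
On [-5, -3], w = -s^2 + 3*s - 3 is on top; that piece has area ∫[-5,-3] (-(-s^3 - 9*s^2 - 23*s - 15)) ds = 4.
On [-3, -1], w = -s^3 - 10*s^2 - 20*s - 18 is on top; that piece has area ∫[-3,-1] (-s^3 - 9*s^2 - 23*s - 15) ds = 4.
Total enclosed area = 4 + 4 = 8.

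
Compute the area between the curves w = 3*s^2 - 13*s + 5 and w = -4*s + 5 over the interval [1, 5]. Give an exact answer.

The difference (3*s^2 - 13*s + 5) - (-4*s + 5) = 3*s^2 - 9*s changes sign at s = 3 inside [1, 5], so split the integral there.
∫[1,3] (3*s^2 - 9*s) ds = -10; the area of that piece is 10.
∫[3,5] (3*s^2 - 9*s) ds = 26.
Total area = 10 + 26 = 36.

36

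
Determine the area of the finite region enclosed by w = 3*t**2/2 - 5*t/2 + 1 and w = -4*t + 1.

Set the curves equal: 3*t**2/2 - 5*t/2 + 1 = -4*t + 1, so 3*t**2/2 + 3*t/2 = 0, which factors as 3*t*(t + 1)/2 = 0. The curves meet at t = -1, 0.
On [-1, 0], w = -4*t + 1 is on top; that piece has area ∫[-1,0] (-(3*t**2/2 + 3*t/2)) dt = 1/4.

1/4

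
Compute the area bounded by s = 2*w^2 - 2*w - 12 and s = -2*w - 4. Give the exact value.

Both boundary curves give s as a function of w, so integrate with respect to w. Setting them equal: 2*w^2 - 8 = 0, i.e. 2*(w - 2)*(w + 2) = 0, so they meet at w = -2, 2.
For w in [-2, 2], s = 2*w^2 - 2*w - 12 is on the left; area = ∫[-2,2] (-(2*w^2 - 8)) dw = 64/3.

64/3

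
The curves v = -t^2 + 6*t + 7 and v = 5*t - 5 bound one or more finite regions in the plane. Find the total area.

Set the curves equal: -t^2 + 6*t + 7 = 5*t - 5, so -t^2 + t + 12 = 0, which factors as -(t - 4)*(t + 3) = 0. The curves meet at t = -3, 4.
On [-3, 4], v = -t^2 + 6*t + 7 is on top; that piece has area ∫[-3,4] (-t^2 + t + 12) dt = 343/6.

343/6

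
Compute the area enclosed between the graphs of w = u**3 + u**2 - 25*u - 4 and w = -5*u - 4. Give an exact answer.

Set the curves equal: u**3 + u**2 - 25*u - 4 = -5*u - 4, so u**3 + u**2 - 20*u = 0, which factors as u*(u - 4)*(u + 5) = 0. The curves meet at u = -5, 0, 4.
On [-5, 0], w = u**3 + u**2 - 25*u - 4 is on top; that piece has area ∫[-5,0] (u**3 + u**2 - 20*u) du = 1625/12.
On [0, 4], w = -5*u - 4 is on top; that piece has area ∫[0,4] (-(u**3 + u**2 - 20*u)) du = 224/3.
Total enclosed area = 1625/12 + 224/3 = 2521/12.

2521/12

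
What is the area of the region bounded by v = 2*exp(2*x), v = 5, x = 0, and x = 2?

The difference (2*exp(2*x)) - (5) = 2*exp(2*x) - 5 changes sign at x = -log(2)/2 + log(5)/2 inside [0, 2], so split the integral there.
∫[0,-log(2)/2 + log(5)/2] (2*exp(2*x) - 5) dx = log(4*sqrt(10)/125) + 3/2; the area of that piece is -3/2 + log(25*sqrt(10)/8).
∫[-log(2)/2 + log(5)/2,2] (2*exp(2*x) - 5) dx = -25/2 - 5*log(2)/2 + 5*log(5)/2 + exp(4).
Total area = (-3/2 + log(25*sqrt(10)/8)) + (-25/2 - 5*log(2)/2 + 5*log(5)/2 + exp(4)) = -14 - 11*log(2)/2 + log(10)/2 + 9*log(5)/2 + exp(4).

-14 - 11*log(2)/2 + log(10)/2 + 9*log(5)/2 + exp(4)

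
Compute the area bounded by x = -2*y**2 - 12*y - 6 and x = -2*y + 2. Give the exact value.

9

Both boundary curves give x as a function of y, so integrate with respect to y. Setting them equal: -2*y**2 - 10*y - 8 = 0, i.e. -2*(y + 1)*(y + 4) = 0, so they meet at y = -4, -1.
For y in [-4, -1], x = -2*y**2 - 12*y - 6 is on the right; area = ∫[-4,-1] (-2*y**2 - 10*y - 8) dy = 9.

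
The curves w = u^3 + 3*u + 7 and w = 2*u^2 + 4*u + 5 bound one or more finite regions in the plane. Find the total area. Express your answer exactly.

37/12

Set the curves equal: u^3 + 3*u + 7 = 2*u^2 + 4*u + 5, so u^3 - 2*u^2 - u + 2 = 0, which factors as (u - 2)*(u - 1)*(u + 1) = 0. The curves meet at u = -1, 1, 2.
On [-1, 1], w = u^3 + 3*u + 7 is on top; that piece has area ∫[-1,1] (u^3 - 2*u^2 - u + 2) du = 8/3.
On [1, 2], w = 2*u^2 + 4*u + 5 is on top; that piece has area ∫[1,2] (-(u^3 - 2*u^2 - u + 2)) du = 5/12.
Total enclosed area = 8/3 + 5/12 = 37/12.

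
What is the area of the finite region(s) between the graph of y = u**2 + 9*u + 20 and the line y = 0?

The curve meets the u-axis where u**2 + 9*u + 20 = 0, i.e. (u + 4)*(u + 5) = 0, at u = -5, -4.
On [-5, -4] the curve lies below the axis; ∫[-5,-4] (u**2 + 9*u + 20) du = -1/6, giving area 1/6.

1/6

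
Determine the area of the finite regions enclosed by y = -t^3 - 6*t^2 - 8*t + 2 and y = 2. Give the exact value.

8

Set the curves equal: -t^3 - 6*t^2 - 8*t + 2 = 2, so -t^3 - 6*t^2 - 8*t = 0, which factors as -t*(t + 2)*(t + 4) = 0. The curves meet at t = -4, -2, 0.
On [-4, -2], y = 2 is on top; that piece has area ∫[-4,-2] (-(-t^3 - 6*t^2 - 8*t)) dt = 4.
On [-2, 0], y = -t^3 - 6*t^2 - 8*t + 2 is on top; that piece has area ∫[-2,0] (-t^3 - 6*t^2 - 8*t) dt = 4.
Total enclosed area = 4 + 4 = 8.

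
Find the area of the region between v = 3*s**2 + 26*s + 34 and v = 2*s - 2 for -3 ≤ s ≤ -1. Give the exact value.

The difference (3*s**2 + 26*s + 34) - (2*s - 2) = 3*s**2 + 24*s + 36 changes sign at s = -2 inside [-3, -1], so split the integral there.
∫[-3,-2] (3*s**2 + 24*s + 36) ds = -5; the area of that piece is 5.
∫[-2,-1] (3*s**2 + 24*s + 36) ds = 7.
Total area = 5 + 7 = 12.

12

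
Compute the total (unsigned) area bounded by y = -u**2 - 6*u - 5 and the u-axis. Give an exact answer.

The curve meets the u-axis where -u**2 - 6*u - 5 = 0, i.e. -(u + 1)*(u + 5) = 0, at u = -5, -1.
On [-5, -1] the curve lies above the axis; ∫[-5,-1] (-u**2 - 6*u - 5) du = 32/3, giving area 32/3.

32/3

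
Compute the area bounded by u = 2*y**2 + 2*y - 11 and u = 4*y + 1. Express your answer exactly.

125/3

Both boundary curves give u as a function of y, so integrate with respect to y. Setting them equal: 2*y**2 - 2*y - 12 = 0, i.e. 2*(y - 3)*(y + 2) = 0, so they meet at y = -2, 3.
For y in [-2, 3], u = 2*y**2 + 2*y - 11 is on the left; area = ∫[-2,3] (-(2*y**2 - 2*y - 12)) dy = 125/3.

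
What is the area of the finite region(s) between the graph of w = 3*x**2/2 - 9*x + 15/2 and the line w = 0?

16

The curve meets the x-axis where 3*x**2/2 - 9*x + 15/2 = 0, i.e. 3*(x - 5)*(x - 1)/2 = 0, at x = 1, 5.
On [1, 5] the curve lies below the axis; ∫[1,5] (3*x**2/2 - 9*x + 15/2) dx = -16, giving area 16.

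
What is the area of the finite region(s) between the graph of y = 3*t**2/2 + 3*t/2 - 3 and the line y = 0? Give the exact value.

The curve meets the t-axis where 3*t**2/2 + 3*t/2 - 3 = 0, i.e. 3*(t - 1)*(t + 2)/2 = 0, at t = -2, 1.
On [-2, 1] the curve lies below the axis; ∫[-2,1] (3*t**2/2 + 3*t/2 - 3) dt = -27/4, giving area 27/4.

27/4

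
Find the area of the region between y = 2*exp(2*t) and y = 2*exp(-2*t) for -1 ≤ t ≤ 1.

The difference (2*exp(2*t)) - (2*exp(-2*t)) = 2*exp(2*t) - 2*exp(-2*t) changes sign at t = 0 inside [-1, 1], so split the integral there.
∫[-1,0] (2*exp(2*t) - 2*exp(-2*t)) dt = -exp(2) - exp(-2) + 2; the area of that piece is -2 + exp(-2) + exp(2).
∫[0,1] (2*exp(2*t) - 2*exp(-2*t)) dt = -2 + exp(-2) + exp(2).
Total area = (-2 + exp(-2) + exp(2)) + (-2 + exp(-2) + exp(2)) = -4 + 2*exp(-2) + 2*exp(2).

-4 + 2*exp(-2) + 2*exp(2)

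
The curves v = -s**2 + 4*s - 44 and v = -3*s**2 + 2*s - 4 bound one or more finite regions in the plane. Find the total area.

243

Set the curves equal: -s**2 + 4*s - 44 = -3*s**2 + 2*s - 4, so 2*s**2 + 2*s - 40 = 0, which factors as 2*(s - 4)*(s + 5) = 0. The curves meet at s = -5, 4.
On [-5, 4], v = -3*s**2 + 2*s - 4 is on top; that piece has area ∫[-5,4] (-(2*s**2 + 2*s - 40)) ds = 243.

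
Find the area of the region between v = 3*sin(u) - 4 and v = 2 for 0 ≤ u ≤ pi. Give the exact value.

-6 + 6*pi

On [0, pi], (3*sin(u) - 4) - (2) = 3*sin(u) - 6 is ≤ 0 throughout, so the area is a single integral of |3*sin(u) - 6|.
∫[0,pi] (3*sin(u) - 6) du = 6 - 6*pi; the area of that piece is -6 + 6*pi.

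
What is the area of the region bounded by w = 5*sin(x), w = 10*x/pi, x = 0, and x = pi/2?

5 - 5*pi/4

On [0, pi/2], (5*sin(x)) - (10*x/pi) = -10*x/pi + 5*sin(x) is ≥ 0 throughout, so the area is a single integral of |-10*x/pi + 5*sin(x)|.
∫[0,pi/2] (-10*x/pi + 5*sin(x)) dx = 5 - 5*pi/4.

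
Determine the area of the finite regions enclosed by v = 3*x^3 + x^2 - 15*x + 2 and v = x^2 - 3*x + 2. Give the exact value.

24

Set the curves equal: 3*x^3 + x^2 - 15*x + 2 = x^2 - 3*x + 2, so 3*x^3 - 12*x = 0, which factors as 3*x*(x - 2)*(x + 2) = 0. The curves meet at x = -2, 0, 2.
On [-2, 0], v = 3*x^3 + x^2 - 15*x + 2 is on top; that piece has area ∫[-2,0] (3*x^3 - 12*x) dx = 12.
On [0, 2], v = x^2 - 3*x + 2 is on top; that piece has area ∫[0,2] (-(3*x^3 - 12*x)) dx = 12.
Total enclosed area = 12 + 12 = 24.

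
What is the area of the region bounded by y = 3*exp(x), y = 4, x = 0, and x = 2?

-13 - 8*log(3) + 16*log(2) + 3*exp(2)

The difference (3*exp(x)) - (4) = 3*exp(x) - 4 changes sign at x = log(4/3) inside [0, 2], so split the integral there.
∫[0,log(4/3)] (3*exp(x) - 4) dx = log(81/256) + 1; the area of that piece is -1 + log(256/81).
∫[log(4/3),2] (3*exp(x) - 4) dx = -12 - 4*log(3) + 8*log(2) + 3*exp(2).
Total area = (-1 + log(256/81)) + (-12 - 4*log(3) + 8*log(2) + 3*exp(2)) = -13 - 8*log(3) + 16*log(2) + 3*exp(2).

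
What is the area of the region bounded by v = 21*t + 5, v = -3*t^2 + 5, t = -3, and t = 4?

The difference (21*t + 5) - (-3*t^2 + 5) = 3*t^2 + 21*t changes sign at t = 0 inside [-3, 4], so split the integral there.
∫[-3,0] (3*t^2 + 21*t) dt = -135/2; the area of that piece is 135/2.
∫[0,4] (3*t^2 + 21*t) dt = 232.
Total area = 135/2 + 232 = 599/2.

599/2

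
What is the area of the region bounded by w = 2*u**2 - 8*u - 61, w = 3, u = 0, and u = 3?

210

On [0, 3], (2*u**2 - 8*u - 61) - (3) = 2*u**2 - 8*u - 64 is ≤ 0 throughout, so the area is a single integral of |2*u**2 - 8*u - 64|.
∫[0,3] (2*u**2 - 8*u - 64) du = -210; the area of that piece is 210.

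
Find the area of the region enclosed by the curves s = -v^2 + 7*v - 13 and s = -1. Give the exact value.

1/6

Both boundary curves give s as a function of v, so integrate with respect to v. Setting them equal: -v^2 + 7*v - 12 = 0, i.e. -(v - 4)*(v - 3) = 0, so they meet at v = 3, 4.
For v in [3, 4], s = -v^2 + 7*v - 13 is on the right; area = ∫[3,4] (-v^2 + 7*v - 12) dv = 1/6.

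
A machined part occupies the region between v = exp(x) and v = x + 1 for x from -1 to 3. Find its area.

On [-1, 3], (exp(x)) - (x + 1) = -x + exp(x) - 1 is ≥ 0 throughout, so the area is a single integral of |-x + exp(x) - 1|.
∫[-1,3] (-x + exp(x) - 1) dx = -8 - exp(-1) + exp(3).

-8 - exp(-1) + exp(3)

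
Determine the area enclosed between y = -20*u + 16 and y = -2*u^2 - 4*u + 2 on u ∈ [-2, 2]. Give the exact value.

The difference (-20*u + 16) - (-2*u^2 - 4*u + 2) = 2*u^2 - 16*u + 14 changes sign at u = 1 inside [-2, 2], so split the integral there.
∫[-2,1] (2*u^2 - 16*u + 14) du = 72.
∫[1,2] (2*u^2 - 16*u + 14) du = -16/3; the area of that piece is 16/3.
Total area = 72 + 16/3 = 232/3.

232/3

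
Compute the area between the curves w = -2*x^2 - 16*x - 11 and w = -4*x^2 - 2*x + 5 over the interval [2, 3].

On [2, 3], (-2*x^2 - 16*x - 11) - (-4*x^2 - 2*x + 5) = 2*x^2 - 14*x - 16 is ≤ 0 throughout, so the area is a single integral of |2*x^2 - 14*x - 16|.
∫[2,3] (2*x^2 - 14*x - 16) dx = -115/3; the area of that piece is 115/3.

115/3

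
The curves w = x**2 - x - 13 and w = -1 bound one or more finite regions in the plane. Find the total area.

Set the curves equal: x**2 - x - 13 = -1, so x**2 - x - 12 = 0, which factors as (x - 4)*(x + 3) = 0. The curves meet at x = -3, 4.
On [-3, 4], w = -1 is on top; that piece has area ∫[-3,4] (-(x**2 - x - 12)) dx = 343/6.

343/6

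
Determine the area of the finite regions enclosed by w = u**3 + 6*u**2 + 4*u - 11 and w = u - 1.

81/2

Set the curves equal: u**3 + 6*u**2 + 4*u - 11 = u - 1, so u**3 + 6*u**2 + 3*u - 10 = 0, which factors as (u - 1)*(u + 2)*(u + 5) = 0. The curves meet at u = -5, -2, 1.
On [-5, -2], w = u**3 + 6*u**2 + 4*u - 11 is on top; that piece has area ∫[-5,-2] (u**3 + 6*u**2 + 3*u - 10) du = 81/4.
On [-2, 1], w = u - 1 is on top; that piece has area ∫[-2,1] (-(u**3 + 6*u**2 + 3*u - 10)) du = 81/4.
Total enclosed area = 81/4 + 81/4 = 81/2.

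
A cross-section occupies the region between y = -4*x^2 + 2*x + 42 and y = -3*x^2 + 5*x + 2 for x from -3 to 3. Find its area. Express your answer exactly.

On [-3, 3], (-4*x^2 + 2*x + 42) - (-3*x^2 + 5*x + 2) = -x^2 - 3*x + 40 is ≥ 0 throughout, so the area is a single integral of |-x^2 - 3*x + 40|.
∫[-3,3] (-x^2 - 3*x + 40) dx = 222.

222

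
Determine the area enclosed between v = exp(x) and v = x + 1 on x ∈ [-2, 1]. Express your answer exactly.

On [-2, 1], (exp(x)) - (x + 1) = -x + exp(x) - 1 is ≥ 0 throughout, so the area is a single integral of |-x + exp(x) - 1|.
∫[-2,1] (-x + exp(x) - 1) dx = -3/2 - exp(-2) + exp(1).

-3/2 - exp(-2) + exp(1)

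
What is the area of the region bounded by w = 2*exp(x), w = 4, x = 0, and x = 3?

The difference (2*exp(x)) - (4) = 2*exp(x) - 4 changes sign at x = log(2) inside [0, 3], so split the integral there.
∫[0,log(2)] (2*exp(x) - 4) dx = 2 - log(16); the area of that piece is -2 + log(16).
∫[log(2),3] (2*exp(x) - 4) dx = -16 + 4*log(2) + 2*exp(3).
Total area = (-2 + log(16)) + (-16 + 4*log(2) + 2*exp(3)) = -18 + 8*log(2) + 2*exp(3).

-18 + 8*log(2) + 2*exp(3)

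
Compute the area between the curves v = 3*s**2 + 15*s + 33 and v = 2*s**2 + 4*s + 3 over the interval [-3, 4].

On [-3, 4], (3*s**2 + 15*s + 33) - (2*s**2 + 4*s + 3) = s**2 + 11*s + 30 is ≥ 0 throughout, so the area is a single integral of |s**2 + 11*s + 30|.
∫[-3,4] (s**2 + 11*s + 30) ds = 1673/6.

1673/6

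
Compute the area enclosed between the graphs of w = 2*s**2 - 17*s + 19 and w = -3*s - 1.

Set the curves equal: 2*s**2 - 17*s + 19 = -3*s - 1, so 2*s**2 - 14*s + 20 = 0, which factors as 2*(s - 5)*(s - 2) = 0. The curves meet at s = 2, 5.
On [2, 5], w = -3*s - 1 is on top; that piece has area ∫[2,5] (-(2*s**2 - 14*s + 20)) ds = 9.

9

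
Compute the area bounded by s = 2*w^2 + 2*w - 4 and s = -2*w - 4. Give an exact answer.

Both boundary curves give s as a function of w, so integrate with respect to w. Setting them equal: 2*w^2 + 4*w = 0, i.e. 2*w*(w + 2) = 0, so they meet at w = -2, 0.
For w in [-2, 0], s = 2*w^2 + 2*w - 4 is on the left; area = ∫[-2,0] (-(2*w^2 + 4*w)) dw = 8/3.

8/3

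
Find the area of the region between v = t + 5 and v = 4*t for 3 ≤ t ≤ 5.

14

On [3, 5], (t + 5) - (4*t) = -3*t + 5 is ≤ 0 throughout, so the area is a single integral of |-3*t + 5|.
∫[3,5] (-3*t + 5) dt = -14; the area of that piece is 14.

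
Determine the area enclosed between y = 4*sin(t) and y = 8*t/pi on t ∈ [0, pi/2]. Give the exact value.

On [0, pi/2], (4*sin(t)) - (8*t/pi) = -8*t/pi + 4*sin(t) is ≥ 0 throughout, so the area is a single integral of |-8*t/pi + 4*sin(t)|.
∫[0,pi/2] (-8*t/pi + 4*sin(t)) dt = 4 - pi.

4 - pi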